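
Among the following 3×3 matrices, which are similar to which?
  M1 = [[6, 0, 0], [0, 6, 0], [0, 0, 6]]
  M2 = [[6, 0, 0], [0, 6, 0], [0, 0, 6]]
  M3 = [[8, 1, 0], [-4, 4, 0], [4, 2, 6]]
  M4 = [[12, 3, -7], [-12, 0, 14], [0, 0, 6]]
2 classes: {M1, M2}, {M3, M4}

Characteristic polynomials: χ_{M1} = (x - 6)^3, χ_{M2} = (x - 6)^3, χ_{M3} = (x - 6)^3, χ_{M4} = (x - 6)^3.

{M1, M2}: invariant factors x - 6, x - 6, x - 6.

{M3, M4}: invariant factors x - 6, (x - 6)^2.

Matrices are similar if and only if their invariant-factor lists agree; the partition into similarity classes is {M1, M2}, {M3, M4}.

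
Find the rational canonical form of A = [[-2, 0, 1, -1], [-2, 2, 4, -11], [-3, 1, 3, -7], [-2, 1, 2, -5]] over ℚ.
The invariant factors of A (the non-unit diagonal entries of the Smith normal form of xI - A over ℚ[x]) are (x^2 + x + 1)^2, each dividing the next. The characteristic polynomial is their product, (x^2 + x + 1)^2.

The rational canonical form is the block-diagonal matrix of companion matrices C(f_i):
R = [[0, 0, 0, -1], [1, 0, 0, -2], [0, 1, 0, -3], [0, 0, 1, -2]].

Note the characteristic polynomial does not split into linear factors over ℚ, so A has no Jordan form over ℚ; the rational canonical form exists over any field.

R = [[0, 0, 0, -1], [1, 0, 0, -2], [0, 1, 0, -3], [0, 0, 1, -2]]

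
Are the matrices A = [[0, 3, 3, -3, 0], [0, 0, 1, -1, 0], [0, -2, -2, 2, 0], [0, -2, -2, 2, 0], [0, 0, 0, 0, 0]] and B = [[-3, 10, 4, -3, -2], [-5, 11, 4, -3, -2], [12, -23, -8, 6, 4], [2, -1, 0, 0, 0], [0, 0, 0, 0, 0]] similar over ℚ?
Yes.

Two matrices over a field are similar if and only if they have the same invariant factors.

Both A and B have characteristic polynomial x^5 and minimal polynomial x^3. Computing further, both have invariant factors x, x, x^3. Hence A and B are similar.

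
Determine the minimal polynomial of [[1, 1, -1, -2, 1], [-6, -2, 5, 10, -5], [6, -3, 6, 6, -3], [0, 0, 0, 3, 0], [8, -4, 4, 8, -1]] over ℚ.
The characteristic polynomial factors as (x - 3)^3(x + 1)^2. The minimal polynomial is ∏(x - λ)^{k_λ} where k_λ is the size of the largest Jordan block at λ.

For λ = -1: rank(A + I) = 4, and the largest Jordan block has size 2 (the smallest k with rank((A + I)^k) = rank((A + I)^(k+1))).
For λ = 3: rank(A - 3I) = 2, and the largest Jordan block has size 1 (the smallest k with rank((A - 3I)^k) = rank((A - 3I)^(k+1))).

So m_A(x) = (x - 3)(x + 1)^2.

m_A(x) = (x - 3)(x + 1)^2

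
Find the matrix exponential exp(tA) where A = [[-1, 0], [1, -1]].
A has Jordan form J = [[-1, 1], [0, -1]] with A = PJP^{-1}, so e^{tA} = P e^{tJ} P^{-1}.

For a Jordan block J_k(λ), e^{tJ_k(λ)} = e^{λt} · (I + tN + t^2 N^2/2! + ... + t^{k-1} N^{k-1}/(k-1)!) where N is the nilpotent superdiagonal part.

Assembling the blocks and conjugating back gives the entries of e^{tA} as shown above.

e^{tA} = [[e^{-t}, 0], [t*e^{-t}, e^{-t}]]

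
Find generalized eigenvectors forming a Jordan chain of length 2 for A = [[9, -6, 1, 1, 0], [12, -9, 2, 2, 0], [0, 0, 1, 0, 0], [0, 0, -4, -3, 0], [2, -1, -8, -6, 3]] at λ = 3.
We seek v_1 ∈ ker((A - 3I)^2) \ ker(A - 3I), then set v_{i+1} = (A - 3I) v_i.

One such chain is v_1 = [[1, 1, 0, 0, 0]]^T, v_2 = [[0, 0, 0, 0, 1]]^T. Check: (A - 3I) v_2 = [[0, 0, 0, 0, 0]]^T = 0.

v_1 = [[1, 1, 0, 0, 0]]^T, v_2 = [[0, 0, 0, 0, 1]]^T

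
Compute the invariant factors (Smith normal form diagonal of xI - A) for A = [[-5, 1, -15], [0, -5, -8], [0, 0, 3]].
(x - 3)(x + 5)^2

The Jordan structure of A has elementary divisors (x + 5)^2, (x - 3). Arranging the block sizes at each eigenvalue in decreasing order and taking row products gives the invariant factors.

Invariant factors (smallest first, each dividing the next): (x - 3)(x + 5)^2.

Check: the last factor (x - 3)(x + 5)^2 is the minimal polynomial, and the product (x - 3)(x + 5)^2 is the characteristic polynomial.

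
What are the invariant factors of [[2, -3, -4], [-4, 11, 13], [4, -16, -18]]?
The Jordan structure of A has elementary divisors (x + 5), x^2. Arranging the block sizes at each eigenvalue in decreasing order and taking row products gives the invariant factors.

Invariant factors (smallest first, each dividing the next): x^2(x + 5).

Check: the last factor x^2(x + 5) is the minimal polynomial, and the product x^2(x + 5) is the characteristic polynomial.

x^2(x + 5)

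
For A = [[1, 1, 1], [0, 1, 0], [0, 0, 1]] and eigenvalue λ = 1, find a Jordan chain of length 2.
v_1 = [[1, 2, -1]]^T, v_2 = [[1, 0, 0]]^T

We seek v_1 ∈ ker((A - I)^2) \ ker(A - I), then set v_{i+1} = (A - I) v_i.

One such chain is v_1 = [[1, 2, -1]]^T, v_2 = [[1, 0, 0]]^T. Check: (A - I) v_2 = [[0, 0, 0]]^T = 0.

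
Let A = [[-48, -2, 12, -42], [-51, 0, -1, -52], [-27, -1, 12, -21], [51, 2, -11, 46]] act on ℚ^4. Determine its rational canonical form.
The invariant factors of A (the non-unit diagonal entries of the Smith normal form of xI - A over ℚ[x]) are x - 6, (x - 6)(x - 2)(x + 4), each dividing the next. The characteristic polynomial is their product, (x - 6)^2(x - 2)(x + 4).

The rational canonical form is the block-diagonal matrix of companion matrices C(f_i):
R = [[6, 0, 0, 0], [0, 0, 0, -48], [0, 1, 0, 20], [0, 0, 1, 4]].

R = [[6, 0, 0, 0], [0, 0, 0, -48], [0, 1, 0, 20], [0, 0, 1, 4]]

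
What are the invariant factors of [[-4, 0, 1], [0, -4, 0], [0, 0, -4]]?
The Jordan structure of A has elementary divisors (x + 4)^2, (x + 4). Arranging the block sizes at each eigenvalue in decreasing order and taking row products gives the invariant factors.

Invariant factors (smallest first, each dividing the next): x + 4, (x + 4)^2.

Check: the last factor (x + 4)^2 is the minimal polynomial, and the product (x + 4)^3 is the characteristic polynomial.

x + 4, (x + 4)^2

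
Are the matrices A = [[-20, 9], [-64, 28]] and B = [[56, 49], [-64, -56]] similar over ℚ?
trace(A) = 8 but trace(B) = 0. The trace is a similarity invariant, so A and B are not similar.

No.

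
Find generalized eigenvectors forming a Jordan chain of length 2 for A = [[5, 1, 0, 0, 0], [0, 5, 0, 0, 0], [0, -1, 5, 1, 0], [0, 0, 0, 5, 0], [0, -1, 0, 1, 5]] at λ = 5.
v_1 = [[1, 1, -1, 1, -2]]^T, v_2 = [[1, 0, 0, 0, 0]]^T

We seek v_1 ∈ ker((A - 5I)^2) \ ker(A - 5I), then set v_{i+1} = (A - 5I) v_i.

One such chain is v_1 = [[1, 1, -1, 1, -2]]^T, v_2 = [[1, 0, 0, 0, 0]]^T. Check: (A - 5I) v_2 = [[0, 0, 0, 0, 0]]^T = 0.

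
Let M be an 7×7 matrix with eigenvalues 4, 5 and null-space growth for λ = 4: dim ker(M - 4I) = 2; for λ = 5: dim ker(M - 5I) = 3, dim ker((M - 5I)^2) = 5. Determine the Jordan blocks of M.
Jordan blocks: (4, 1), (4, 1), (5, 2), (5, 2), (5, 1)

λ = 4: successive nullity increments [2] count blocks of size ≥ k; block sizes are [1, 1].
λ = 5: successive nullity increments [3, 2] count blocks of size ≥ k; block sizes are [2, 2, 1].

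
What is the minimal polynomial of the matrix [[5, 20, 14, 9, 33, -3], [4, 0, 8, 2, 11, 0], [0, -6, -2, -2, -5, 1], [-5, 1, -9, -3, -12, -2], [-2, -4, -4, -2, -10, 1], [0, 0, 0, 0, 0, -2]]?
m_A(x) = (x + 2)^3

The characteristic polynomial factors as (x + 2)^6. The minimal polynomial is ∏(x - λ)^{k_λ} where k_λ is the size of the largest Jordan block at λ.

For λ = -2: rank(A + 2I) = 4, and the largest Jordan block has size 3 (the smallest k with rank((A + 2I)^k) = rank((A + 2I)^(k+1))).

So m_A(x) = (x + 2)^3.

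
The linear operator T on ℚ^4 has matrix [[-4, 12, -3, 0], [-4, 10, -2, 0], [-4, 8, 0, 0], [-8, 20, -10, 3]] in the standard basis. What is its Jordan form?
J = [[2, 1, 0, 0], [0, 2, 0, 0], [0, 0, 2, 0], [0, 0, 0, 3]]

The characteristic polynomial is det(xI - A) = (x - 3)(x - 2)^3, so the eigenvalues are 2 (algebraic multiplicity 3), 3 (algebraic multiplicity 1).

For λ = 2: rank(A - 2I) = 2, rank((A - 2I)^2) = 1. The eigenspace has dimension 4 - 2 = 2, so there are 2 Jordan blocks; the rank sequence gives block sizes [2, 1].

For λ = 3: algebraic multiplicity 1 gives one 1×1 block.

Assembling the blocks gives the Jordan form J above.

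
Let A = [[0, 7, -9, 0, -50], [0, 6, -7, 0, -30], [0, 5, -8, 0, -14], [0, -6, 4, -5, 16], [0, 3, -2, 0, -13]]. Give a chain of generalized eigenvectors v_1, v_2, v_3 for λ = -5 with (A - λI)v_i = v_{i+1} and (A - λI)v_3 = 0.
v_1 = [[-5, -2, 1, 0, -1]]^T, v_2 = [[2, 1, 1, 0, 0]]^T, v_3 = [[8, 4, 2, -2, 1]]^T

We seek v_1 ∈ ker((A + 5I)^3) \ ker((A + 5I)^2), then set v_{i+1} = (A + 5I) v_i.

One such chain is v_1 = [[-5, -2, 1, 0, -1]]^T, v_2 = [[2, 1, 1, 0, 0]]^T, v_3 = [[8, 4, 2, -2, 1]]^T. Check: (A + 5I) v_3 = [[0, 0, 0, 0, 0]]^T = 0.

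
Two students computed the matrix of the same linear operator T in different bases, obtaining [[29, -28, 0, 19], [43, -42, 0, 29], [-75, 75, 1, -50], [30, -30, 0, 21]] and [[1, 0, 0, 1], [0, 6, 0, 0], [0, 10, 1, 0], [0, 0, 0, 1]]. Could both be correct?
Yes.

Two matrices over a field are similar if and only if they have the same invariant factors.

Both A and B have characteristic polynomial (x - 6)(x - 1)^3 and minimal polynomial (x - 6)(x - 1)^2. Computing further, both have invariant factors x - 1, (x - 6)(x - 1)^2. Hence A and B are similar.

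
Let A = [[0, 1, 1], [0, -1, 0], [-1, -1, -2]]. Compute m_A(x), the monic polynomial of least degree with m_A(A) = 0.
m_A(x) = (x + 1)^2

The characteristic polynomial factors as (x + 1)^3. The minimal polynomial is ∏(x - λ)^{k_λ} where k_λ is the size of the largest Jordan block at λ.

For λ = -1: rank(A + I) = 1, and the largest Jordan block has size 2 (the smallest k with rank((A + I)^k) = rank((A + I)^(k+1))).

So m_A(x) = (x + 1)^2.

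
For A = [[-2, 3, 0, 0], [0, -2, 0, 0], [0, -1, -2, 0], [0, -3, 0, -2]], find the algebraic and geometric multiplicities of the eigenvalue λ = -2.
The characteristic polynomial is (x + 2)^4, so the factor x + 2 appears with exponent 4: the algebraic multiplicity is 4.

rank(A + 2I) = 1, so the eigenspace has dimension 4 - 1 = 3: the geometric multiplicity is 3.

Since 3 < 4, A is not diagonalizable.

algebraic multiplicity 4, geometric multiplicity 3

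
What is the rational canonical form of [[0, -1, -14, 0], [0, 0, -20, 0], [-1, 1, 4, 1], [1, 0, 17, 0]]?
The invariant factors of A (the non-unit diagonal entries of the Smith normal form of xI - A over ℚ[x]) are (x - 5)(x - 1)(x^2 + 2x - 4), each dividing the next. The characteristic polynomial is their product, (x - 5)(x - 1)(x^2 + 2x - 4).

The rational canonical form is the block-diagonal matrix of companion matrices C(f_i):
R = [[0, 0, 0, 20], [1, 0, 0, -34], [0, 1, 0, 11], [0, 0, 1, 4]].

Note the characteristic polynomial does not split into linear factors over ℚ, so A has no Jordan form over ℚ; the rational canonical form exists over any field.

R = [[0, 0, 0, 20], [1, 0, 0, -34], [0, 1, 0, 11], [0, 0, 1, 4]]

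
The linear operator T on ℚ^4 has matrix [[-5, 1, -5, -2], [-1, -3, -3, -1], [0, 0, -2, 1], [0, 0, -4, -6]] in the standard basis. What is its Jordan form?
J = [[-4, 1, 0, 0], [0, -4, 0, 0], [0, 0, -4, 1], [0, 0, 0, -4]]

The characteristic polynomial is det(xI - A) = (x + 4)^4, so the eigenvalues are -4 (algebraic multiplicity 4).

For λ = -4: rank(A + 4I) = 2, rank((A + 4I)^2) = 0. The eigenspace has dimension 4 - 2 = 2, so there are 2 Jordan blocks; the rank sequence gives block sizes [2, 2].

Assembling the blocks gives the Jordan form J above.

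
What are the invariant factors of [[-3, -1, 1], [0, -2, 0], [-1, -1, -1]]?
The Jordan structure of A has elementary divisors (x + 2)^2, (x + 2). Arranging the block sizes at each eigenvalue in decreasing order and taking row products gives the invariant factors.

Invariant factors (smallest first, each dividing the next): x + 2, (x + 2)^2.

Check: the last factor (x + 2)^2 is the minimal polynomial, and the product (x + 2)^3 is the characteristic polynomial.

x + 2, (x + 2)^2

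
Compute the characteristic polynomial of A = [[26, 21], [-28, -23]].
χ_A(x) = (x - 5)(x + 2)

xI - A = [[x - 26, -21], [28, x + 23]].

Expanding det(xI - A) along the first row:
det(xI - A) = + (x - 26)·det([[x + 23]]) - (-21)·det([[28]]).

Evaluating gives χ_A(x) = x^2 - 3x - 10 = (x - 5)(x + 2).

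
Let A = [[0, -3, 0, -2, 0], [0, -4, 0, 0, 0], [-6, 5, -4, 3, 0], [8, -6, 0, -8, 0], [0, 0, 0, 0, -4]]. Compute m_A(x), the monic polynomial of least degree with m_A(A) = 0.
m_A(x) = (x + 4)^2

The characteristic polynomial factors as (x + 4)^5. The minimal polynomial is ∏(x - λ)^{k_λ} where k_λ is the size of the largest Jordan block at λ.

For λ = -4: rank(A + 4I) = 2, and the largest Jordan block has size 2 (the smallest k with rank((A + 4I)^k) = rank((A + 4I)^(k+1))).

So m_A(x) = (x + 4)^2.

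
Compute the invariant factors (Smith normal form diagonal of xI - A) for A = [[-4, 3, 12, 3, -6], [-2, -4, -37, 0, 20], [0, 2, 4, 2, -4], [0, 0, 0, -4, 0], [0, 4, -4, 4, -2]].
x + 4, (x - 6)(x + 4)^3

The Jordan structure of A has elementary divisors (x + 4)^3, (x + 4), (x - 6). Arranging the block sizes at each eigenvalue in decreasing order and taking row products gives the invariant factors.

Invariant factors (smallest first, each dividing the next): x + 4, (x - 6)(x + 4)^3.

Check: the last factor (x - 6)(x + 4)^3 is the minimal polynomial, and the product (x - 6)(x + 4)^4 is the characteristic polynomial.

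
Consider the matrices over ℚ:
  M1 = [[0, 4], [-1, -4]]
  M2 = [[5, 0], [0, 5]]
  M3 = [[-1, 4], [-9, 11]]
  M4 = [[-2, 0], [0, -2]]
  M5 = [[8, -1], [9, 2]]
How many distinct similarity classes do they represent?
Characteristic polynomials: χ_{M1} = (x + 2)^2, χ_{M2} = (x - 5)^2, χ_{M3} = (x - 5)^2, χ_{M4} = (x + 2)^2, χ_{M5} = (x - 5)^2.

{M1}: invariant factors (x + 2)^2.

{M2}: invariant factors x - 5, x - 5.

{M3, M5}: invariant factors (x - 5)^2.

{M4}: invariant factors x + 2, x + 2.

Matrices are similar if and only if their invariant-factor lists agree; the partition into similarity classes is {M1}, {M2}, {M3, M5}, {M4}.

4 classes: {M1}, {M2}, {M3, M5}, {M4}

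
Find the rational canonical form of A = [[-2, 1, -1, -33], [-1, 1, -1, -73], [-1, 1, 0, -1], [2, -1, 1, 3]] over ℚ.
The invariant factors of A (the non-unit diagonal entries of the Smith normal form of xI - A over ℚ[x]) are (x - 3)(x + 2)(x^2 - x - 5), each dividing the next. The characteristic polynomial is their product, (x - 3)(x + 2)(x^2 - x - 5).

The rational canonical form is the block-diagonal matrix of companion matrices C(f_i):
R = [[0, 0, 0, -30], [1, 0, 0, -11], [0, 1, 0, 10], [0, 0, 1, 2]].

Note the characteristic polynomial does not split into linear factors over ℚ, so A has no Jordan form over ℚ; the rational canonical form exists over any field.

R = [[0, 0, 0, -30], [1, 0, 0, -11], [0, 1, 0, 10], [0, 0, 1, 2]]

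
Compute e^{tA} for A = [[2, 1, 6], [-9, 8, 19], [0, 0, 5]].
A has Jordan form J = [[5, 1, 0], [0, 5, 1], [0, 0, 5]] with A = PJP^{-1}, so e^{tA} = P e^{tJ} P^{-1}.

For a Jordan block J_k(λ), e^{tJ_k(λ)} = e^{λt} · (I + tN + t^2 N^2/2! + ... + t^{k-1} N^{k-1}/(k-1)!) where N is the nilpotent superdiagonal part.

Assembling the blocks and conjugating back gives the entries of e^{tA} as shown above.

e^{tA} = [[(1 - 3*t)*e^{5*t}, t*e^{5*t}, t*(t + 12)*e^{5*t}/2], [-9*t*e^{5*t}, (3*t + 1)*e^{5*t}, t*(3*t + 38)*e^{5*t}/2], [0, 0, e^{5*t}]]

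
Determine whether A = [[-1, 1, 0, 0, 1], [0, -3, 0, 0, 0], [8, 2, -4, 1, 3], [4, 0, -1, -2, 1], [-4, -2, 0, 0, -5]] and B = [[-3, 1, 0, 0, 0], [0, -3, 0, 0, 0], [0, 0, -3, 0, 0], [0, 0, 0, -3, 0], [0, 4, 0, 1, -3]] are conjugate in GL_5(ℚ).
Yes.

Two matrices over a field are similar if and only if they have the same invariant factors.

Both A and B have characteristic polynomial (x + 3)^5 and minimal polynomial (x + 3)^2. Computing further, both have invariant factors x + 3, (x + 3)^2, (x + 3)^2. Hence A and B are similar.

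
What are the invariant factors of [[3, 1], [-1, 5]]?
(x - 4)^2

The Jordan structure of A has elementary divisors (x - 4)^2. Arranging the block sizes at each eigenvalue in decreasing order and taking row products gives the invariant factors.

Invariant factors (smallest first, each dividing the next): (x - 4)^2.

Check: the last factor (x - 4)^2 is the minimal polynomial, and the product (x - 4)^2 is the characteristic polynomial.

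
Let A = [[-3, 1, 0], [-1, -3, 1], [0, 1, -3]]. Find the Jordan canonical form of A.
J = [[-3, 1, 0], [0, -3, 1], [0, 0, -3]]

The characteristic polynomial is det(xI - A) = (x + 3)^3, so the eigenvalues are -3 (algebraic multiplicity 3).

For λ = -3: rank(A + 3I) = 2, rank((A + 3I)^2) = 1, rank((A + 3I)^3) = 0. The eigenspace has dimension 3 - 2 = 1, so there is 1 Jordan block; the rank sequence gives block sizes [3].

Assembling the blocks gives the Jordan form J above.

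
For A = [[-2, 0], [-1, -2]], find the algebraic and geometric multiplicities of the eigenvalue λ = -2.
The characteristic polynomial is (x + 2)^2, so the factor x + 2 appears with exponent 2: the algebraic multiplicity is 2.

rank(A + 2I) = 1, so the eigenspace has dimension 2 - 1 = 1: the geometric multiplicity is 1.

Since 1 < 2, A is not diagonalizable.

algebraic multiplicity 2, geometric multiplicity 1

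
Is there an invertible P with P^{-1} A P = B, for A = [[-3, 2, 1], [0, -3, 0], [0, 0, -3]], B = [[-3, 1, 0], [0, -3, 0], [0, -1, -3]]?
Yes.

Two matrices over a field are similar if and only if they have the same invariant factors.

Both A and B have characteristic polynomial (x + 3)^3 and minimal polynomial (x + 3)^2. Computing further, both have invariant factors x + 3, (x + 3)^2. Hence A and B are similar.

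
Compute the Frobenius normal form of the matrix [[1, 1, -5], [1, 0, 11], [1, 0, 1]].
R = [[0, 0, 10], [1, 0, -5], [0, 1, 2]]

The invariant factors of A (the non-unit diagonal entries of the Smith normal form of xI - A over ℚ[x]) are (x - 2)(x^2 + 5), each dividing the next. The characteristic polynomial is their product, (x - 2)(x^2 + 5).

The rational canonical form is the block-diagonal matrix of companion matrices C(f_i):
R = [[0, 0, 10], [1, 0, -5], [0, 1, 2]].

Note the characteristic polynomial does not split into linear factors over ℚ, so A has no Jordan form over ℚ; the rational canonical form exists over any field.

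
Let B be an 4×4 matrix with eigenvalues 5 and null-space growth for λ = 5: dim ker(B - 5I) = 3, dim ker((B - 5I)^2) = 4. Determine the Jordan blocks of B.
λ = 5: successive nullity increments [3, 1] count blocks of size ≥ k; block sizes are [2, 1, 1].

Jordan blocks: (5, 2), (5, 1), (5, 1)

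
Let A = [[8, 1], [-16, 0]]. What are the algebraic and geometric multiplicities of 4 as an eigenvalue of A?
The characteristic polynomial is (x - 4)^2, so the factor x - 4 appears with exponent 2: the algebraic multiplicity is 2.

rank(A - 4I) = 1, so the eigenspace has dimension 2 - 1 = 1: the geometric multiplicity is 1.

Since 1 < 2, A is not diagonalizable.

algebraic multiplicity 2, geometric multiplicity 1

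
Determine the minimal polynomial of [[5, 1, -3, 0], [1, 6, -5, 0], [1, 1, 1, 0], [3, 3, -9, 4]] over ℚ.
The characteristic polynomial factors as (x - 4)^4. The minimal polynomial is ∏(x - λ)^{k_λ} where k_λ is the size of the largest Jordan block at λ.

For λ = 4: rank(A - 4I) = 2, and the largest Jordan block has size 3 (the smallest k with rank((A - 4I)^k) = rank((A - 4I)^(k+1))).

So m_A(x) = (x - 4)^3.

m_A(x) = (x - 4)^3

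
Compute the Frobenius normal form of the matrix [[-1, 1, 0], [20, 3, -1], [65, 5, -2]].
The invariant factors of A (the non-unit diagonal entries of the Smith normal form of xI - A over ℚ[x]) are (x - 4)(x^2 + 4x - 6), each dividing the next. The characteristic polynomial is their product, (x - 4)(x^2 + 4x - 6).

The rational canonical form is the block-diagonal matrix of companion matrices C(f_i):
R = [[0, 0, -24], [1, 0, 22], [0, 1, 0]].

Note the characteristic polynomial does not split into linear factors over ℚ, so A has no Jordan form over ℚ; the rational canonical form exists over any field.

R = [[0, 0, -24], [1, 0, 22], [0, 1, 0]]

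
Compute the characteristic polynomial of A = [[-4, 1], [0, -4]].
χ_A(x) = (x + 4)^2

xI - A = [[x + 4, -1], [0, x + 4]].

Expanding det(xI - A) along the first row:
det(xI - A) = + (x + 4)·det([[x + 4]]) - (-1)·det([[0]]).

Evaluating gives χ_A(x) = x^2 + 8x + 16 = (x + 4)^2.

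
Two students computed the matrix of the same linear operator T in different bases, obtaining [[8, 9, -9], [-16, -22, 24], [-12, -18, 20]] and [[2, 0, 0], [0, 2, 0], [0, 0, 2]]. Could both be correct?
Both have characteristic polynomial (x - 2)^3, but the minimal polynomial of A is (x - 2)^2 while the minimal polynomial of B is x - 2. The minimal polynomial is a similarity invariant, so A and B are not similar.

No.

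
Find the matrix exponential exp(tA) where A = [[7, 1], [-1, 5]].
e^{tA} = [[(t + 1)*e^{6*t}, t*e^{6*t}], [-t*e^{6*t}, (1 - t)*e^{6*t}]]

A has Jordan form J = [[6, 1], [0, 6]] with A = PJP^{-1}, so e^{tA} = P e^{tJ} P^{-1}.

For a Jordan block J_k(λ), e^{tJ_k(λ)} = e^{λt} · (I + tN + t^2 N^2/2! + ... + t^{k-1} N^{k-1}/(k-1)!) where N is the nilpotent superdiagonal part.

Assembling the blocks and conjugating back gives the entries of e^{tA} as shown above.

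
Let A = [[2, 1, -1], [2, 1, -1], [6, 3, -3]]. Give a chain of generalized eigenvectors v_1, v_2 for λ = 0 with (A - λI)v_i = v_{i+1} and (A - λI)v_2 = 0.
v_1 = [[-1, 1, -2]]^T, v_2 = [[1, 1, 3]]^T

We seek v_1 ∈ ker(A^2) \ ker(A), then set v_{i+1} = A v_i.

One such chain is v_1 = [[-1, 1, -2]]^T, v_2 = [[1, 1, 3]]^T. Check: A v_2 = [[0, 0, 0]]^T = 0.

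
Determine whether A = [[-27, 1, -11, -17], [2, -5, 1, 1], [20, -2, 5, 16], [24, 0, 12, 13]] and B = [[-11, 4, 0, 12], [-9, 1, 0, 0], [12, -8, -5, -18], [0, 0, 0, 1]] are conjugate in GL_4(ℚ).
No.

Both have characteristic polynomial (x - 1)(x + 5)^3, but the minimal polynomial of A is (x - 1)(x + 5)^3 while the minimal polynomial of B is (x - 1)(x + 5)^2. The minimal polynomial is a similarity invariant, so A and B are not similar.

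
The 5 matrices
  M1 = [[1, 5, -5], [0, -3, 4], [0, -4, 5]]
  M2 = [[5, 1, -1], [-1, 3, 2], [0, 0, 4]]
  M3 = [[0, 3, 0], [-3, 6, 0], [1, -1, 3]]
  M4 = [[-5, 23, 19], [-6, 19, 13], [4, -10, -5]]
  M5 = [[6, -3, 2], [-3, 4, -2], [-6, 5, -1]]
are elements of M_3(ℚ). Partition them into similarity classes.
Characteristic polynomials: χ_{M1} = (x - 1)^3, χ_{M2} = (x - 4)^3, χ_{M3} = (x - 3)^3, χ_{M4} = (x - 3)^3, χ_{M5} = (x - 3)^3.

{M1}: invariant factors x - 1, (x - 1)^2.

{M2}: invariant factors (x - 4)^3.

{M3}: invariant factors x - 3, (x - 3)^2.

{M4, M5}: invariant factors (x - 3)^3.

Matrices are similar if and only if their invariant-factor lists agree; the partition into similarity classes is {M1}, {M2}, {M3}, {M4, M5}.

4 classes: {M1}, {M2}, {M3}, {M4, M5}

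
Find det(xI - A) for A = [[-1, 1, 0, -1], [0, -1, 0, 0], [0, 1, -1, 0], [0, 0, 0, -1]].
xI - A = [[x + 1, -1, 0, 1], [0, x + 1, 0, 0], [0, -1, x + 1, 0], [0, 0, 0, x + 1]].

Expanding det(xI - A) along the first row:
det(xI - A) = + (x + 1)·det([[x + 1, 0, 0], [-1, x + 1, 0], [0, 0, x + 1]]) - (-1)·det([[0, 0, 0], [0, x + 1, 0], [0, 0, x + 1]]) + (0)·det([[0, x + 1, 0], [0, -1, 0], [0, 0, x + 1]]) - (1)·det([[0, x + 1, 0], [0, -1, x + 1], [0, 0, 0]]).

Evaluating gives χ_A(x) = x^4 + 4x^3 + 6x^2 + 4x + 1 = (x + 1)^4.

χ_A(x) = (x + 1)^4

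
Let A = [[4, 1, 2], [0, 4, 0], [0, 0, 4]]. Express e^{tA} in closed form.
A has Jordan form J = [[4, 1, 0], [0, 4, 0], [0, 0, 4]] with A = PJP^{-1}, so e^{tA} = P e^{tJ} P^{-1}.

For a Jordan block J_k(λ), e^{tJ_k(λ)} = e^{λt} · (I + tN + t^2 N^2/2! + ... + t^{k-1} N^{k-1}/(k-1)!) where N is the nilpotent superdiagonal part.

Assembling the blocks and conjugating back gives the entries of e^{tA} as shown above.

e^{tA} = [[e^{4*t}, t*e^{4*t}, 2*t*e^{4*t}], [0, e^{4*t}, 0], [0, 0, e^{4*t}]]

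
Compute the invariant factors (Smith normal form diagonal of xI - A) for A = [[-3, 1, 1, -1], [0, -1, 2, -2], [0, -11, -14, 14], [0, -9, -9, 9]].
x + 3, x(x + 3)^2

The Jordan structure of A has elementary divisors (x + 3)^2, (x + 3), x. Arranging the block sizes at each eigenvalue in decreasing order and taking row products gives the invariant factors.

Invariant factors (smallest first, each dividing the next): x + 3, x(x + 3)^2.

Check: the last factor x(x + 3)^2 is the minimal polynomial, and the product x(x + 3)^3 is the characteristic polynomial.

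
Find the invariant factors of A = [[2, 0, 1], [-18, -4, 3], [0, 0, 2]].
(x - 2)^2(x + 4)

The Jordan structure of A has elementary divisors (x + 4), (x - 2)^2. Arranging the block sizes at each eigenvalue in decreasing order and taking row products gives the invariant factors.

Invariant factors (smallest first, each dividing the next): (x - 2)^2(x + 4).

Check: the last factor (x - 2)^2(x + 4) is the minimal polynomial, and the product (x - 2)^2(x + 4) is the characteristic polynomial.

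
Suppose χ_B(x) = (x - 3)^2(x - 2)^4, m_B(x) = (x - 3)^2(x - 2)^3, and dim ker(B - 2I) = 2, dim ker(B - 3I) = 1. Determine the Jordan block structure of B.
λ = 2: algebraic multiplicity 4 (exponent in χ_B), largest block size 3 (exponent in m_B), 2 blocks (geometric multiplicity). These force block sizes [3, 1].
λ = 3: algebraic multiplicity 2 (exponent in χ_B), largest block size 2 (exponent in m_B), 1 block (geometric multiplicity). This forces block sizes [2].

Jordan blocks: (2, 3), (2, 1), (3, 2)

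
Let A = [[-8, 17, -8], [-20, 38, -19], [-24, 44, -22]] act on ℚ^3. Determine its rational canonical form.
R = [[0, 0, 16], [1, 0, -20], [0, 1, 8]]

The invariant factors of A (the non-unit diagonal entries of the Smith normal form of xI - A over ℚ[x]) are (x - 4)(x - 2)^2, each dividing the next. The characteristic polynomial is their product, (x - 4)(x - 2)^2.

The rational canonical form is the block-diagonal matrix of companion matrices C(f_i):
R = [[0, 0, 16], [1, 0, -20], [0, 1, 8]].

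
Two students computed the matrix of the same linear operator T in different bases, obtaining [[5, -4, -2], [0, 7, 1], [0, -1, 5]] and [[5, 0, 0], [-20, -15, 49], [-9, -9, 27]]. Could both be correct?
Yes.

Two matrices over a field are similar if and only if they have the same invariant factors.

Both A and B have characteristic polynomial (x - 6)^2(x - 5) and minimal polynomial (x - 6)^2(x - 5). Computing further, both have invariant factors (x - 6)^2(x - 5). Hence A and B are similar.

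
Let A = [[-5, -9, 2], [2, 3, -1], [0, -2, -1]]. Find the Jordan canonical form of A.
The characteristic polynomial is det(xI - A) = (x + 1)^3, so the eigenvalues are -1 (algebraic multiplicity 3).

For λ = -1: rank(A + I) = 2, rank((A + I)^2) = 1, rank((A + I)^3) = 0. The eigenspace has dimension 3 - 2 = 1, so there is 1 Jordan block; the rank sequence gives block sizes [3].

Assembling the blocks gives the Jordan form J above.

J = [[-1, 1, 0], [0, -1, 1], [0, 0, -1]]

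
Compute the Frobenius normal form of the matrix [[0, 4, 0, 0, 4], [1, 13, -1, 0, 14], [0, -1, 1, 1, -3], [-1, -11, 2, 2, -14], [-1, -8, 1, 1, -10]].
The invariant factors of A (the non-unit diagonal entries of the Smith normal form of xI - A over ℚ[x]) are (x - 4)(x^2 - x - 1)^2, each dividing the next. The characteristic polynomial is their product, (x - 4)(x^2 - x - 1)^2.

The rational canonical form is the block-diagonal matrix of companion matrices C(f_i):
R = [[0, 0, 0, 0, 4], [1, 0, 0, 0, 7], [0, 1, 0, 0, -6], [0, 0, 1, 0, -7], [0, 0, 0, 1, 6]].

Note the characteristic polynomial does not split into linear factors over ℚ, so A has no Jordan form over ℚ; the rational canonical form exists over any field.

R = [[0, 0, 0, 0, 4], [1, 0, 0, 0, 7], [0, 1, 0, 0, -6], [0, 0, 1, 0, -7], [0, 0, 0, 1, 6]]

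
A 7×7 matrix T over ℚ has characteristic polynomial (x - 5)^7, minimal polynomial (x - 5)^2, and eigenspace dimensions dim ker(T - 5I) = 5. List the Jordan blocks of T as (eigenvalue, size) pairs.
λ = 5: algebraic multiplicity 7 (exponent in χ_T), largest block size 2 (exponent in m_T), 5 blocks (geometric multiplicity). These force block sizes [2, 2, 1, 1, 1].

Jordan blocks: (5, 2), (5, 2), (5, 1), (5, 1), (5, 1)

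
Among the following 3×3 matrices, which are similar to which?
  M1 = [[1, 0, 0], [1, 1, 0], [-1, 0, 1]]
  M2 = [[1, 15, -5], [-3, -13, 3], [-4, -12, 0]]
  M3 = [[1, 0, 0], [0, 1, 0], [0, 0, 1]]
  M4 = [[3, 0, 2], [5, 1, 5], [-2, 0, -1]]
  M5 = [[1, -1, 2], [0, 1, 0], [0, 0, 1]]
Characteristic polynomials: χ_{M1} = (x - 1)^3, χ_{M2} = (x + 4)^3, χ_{M3} = (x - 1)^3, χ_{M4} = (x - 1)^3, χ_{M5} = (x - 1)^3.

{M1, M4, M5}: invariant factors x - 1, (x - 1)^2.

{M2}: invariant factors x + 4, (x + 4)^2.

{M3}: invariant factors x - 1, x - 1, x - 1.

Matrices are similar if and only if their invariant-factor lists agree; the partition into similarity classes is {M1, M4, M5}, {M2}, {M3}.

3 classes: {M1, M4, M5}, {M2}, {M3}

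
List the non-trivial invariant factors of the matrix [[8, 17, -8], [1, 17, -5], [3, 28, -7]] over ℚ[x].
(x - 6)^3

The Jordan structure of A has elementary divisors (x - 6)^3. Arranging the block sizes at each eigenvalue in decreasing order and taking row products gives the invariant factors.

Invariant factors (smallest first, each dividing the next): (x - 6)^3.

Check: the last factor (x - 6)^3 is the minimal polynomial, and the product (x - 6)^3 is the characteristic polynomial.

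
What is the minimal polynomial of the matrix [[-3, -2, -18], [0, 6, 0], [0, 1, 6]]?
The characteristic polynomial factors as (x - 6)^2(x + 3). The minimal polynomial is ∏(x - λ)^{k_λ} where k_λ is the size of the largest Jordan block at λ.

For λ = -3: rank(A + 3I) = 2, and the largest Jordan block has size 1 (the smallest k with rank((A + 3I)^k) = rank((A + 3I)^(k+1))).
For λ = 6: rank(A - 6I) = 2, and the largest Jordan block has size 2 (the smallest k with rank((A - 6I)^k) = rank((A - 6I)^(k+1))).

So m_A(x) = (x - 6)^2(x + 3).

m_A(x) = (x - 6)^2(x + 3)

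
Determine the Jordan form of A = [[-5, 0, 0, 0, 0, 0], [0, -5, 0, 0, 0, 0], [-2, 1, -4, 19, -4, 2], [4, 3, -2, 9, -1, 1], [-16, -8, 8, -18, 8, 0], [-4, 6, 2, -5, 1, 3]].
J = [[-5, 0, 0, 0, 0, 0], [0, -5, 0, 0, 0, 0], [0, 0, 4, 1, 0, 0], [0, 0, 0, 4, 1, 0], [0, 0, 0, 0, 4, 0], [0, 0, 0, 0, 0, 4]]

The characteristic polynomial is det(xI - A) = (x - 4)^4(x + 5)^2, so the eigenvalues are -5 (algebraic multiplicity 2), 4 (algebraic multiplicity 4).

For λ = -5: rank(A + 5I) = 4. The eigenspace has dimension 6 - 4 = 2, so there are 2 Jordan blocks; the rank sequence gives block sizes [1, 1].

For λ = 4: rank(A - 4I) = 4, rank((A - 4I)^2) = 3, rank((A - 4I)^3) = 2. The eigenspace has dimension 6 - 4 = 2, so there are 2 Jordan blocks; the rank sequence gives block sizes [3, 1].

Assembling the blocks gives the Jordan form J above.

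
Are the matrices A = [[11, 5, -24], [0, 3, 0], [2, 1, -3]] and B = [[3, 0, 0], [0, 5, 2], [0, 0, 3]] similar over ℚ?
Both have characteristic polynomial (x - 5)(x - 3)^2, but the minimal polynomial of A is (x - 5)(x - 3)^2 while the minimal polynomial of B is (x - 5)(x - 3). The minimal polynomial is a similarity invariant, so A and B are not similar.

No.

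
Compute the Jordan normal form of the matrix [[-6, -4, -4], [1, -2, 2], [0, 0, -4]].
The characteristic polynomial is det(xI - A) = (x + 4)^3, so the eigenvalues are -4 (algebraic multiplicity 3).

For λ = -4: rank(A + 4I) = 1, rank((A + 4I)^2) = 0. The eigenspace has dimension 3 - 1 = 2, so there are 2 Jordan blocks; the rank sequence gives block sizes [2, 1].

Assembling the blocks gives the Jordan form J above.

J = [[-4, 1, 0], [0, -4, 0], [0, 0, -4]]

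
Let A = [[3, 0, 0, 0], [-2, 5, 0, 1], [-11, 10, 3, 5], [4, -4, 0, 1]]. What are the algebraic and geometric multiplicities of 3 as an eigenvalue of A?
The characteristic polynomial is (x - 3)^4, so the factor x - 3 appears with exponent 4: the algebraic multiplicity is 4.

rank(A - 3I) = 2, so the eigenspace has dimension 4 - 2 = 2: the geometric multiplicity is 2.

Since 2 < 4, A is not diagonalizable.

algebraic multiplicity 4, geometric multiplicity 2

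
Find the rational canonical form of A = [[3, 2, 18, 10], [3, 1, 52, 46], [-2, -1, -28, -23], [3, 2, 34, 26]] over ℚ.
The invariant factors of A (the non-unit diagonal entries of the Smith normal form of xI - A over ℚ[x]) are (x^2 - x + 4)^2, each dividing the next. The characteristic polynomial is their product, (x^2 - x + 4)^2.

The rational canonical form is the block-diagonal matrix of companion matrices C(f_i):
R = [[0, 0, 0, -16], [1, 0, 0, 8], [0, 1, 0, -9], [0, 0, 1, 2]].

Note the characteristic polynomial does not split into linear factors over ℚ, so A has no Jordan form over ℚ; the rational canonical form exists over any field.

R = [[0, 0, 0, -16], [1, 0, 0, 8], [0, 1, 0, -9], [0, 0, 1, 2]]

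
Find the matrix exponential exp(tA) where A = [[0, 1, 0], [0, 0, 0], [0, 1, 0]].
A has Jordan form J = [[0, 1, 0], [0, 0, 0], [0, 0, 0]] with A = PJP^{-1}, so e^{tA} = P e^{tJ} P^{-1}.

For a Jordan block J_k(λ), e^{tJ_k(λ)} = e^{λt} · (I + tN + t^2 N^2/2! + ... + t^{k-1} N^{k-1}/(k-1)!) where N is the nilpotent superdiagonal part.

Assembling the blocks and conjugating back gives the entries of e^{tA} as shown above.

e^{tA} = [[1, t, 0], [0, 1, 0], [0, t, 1]]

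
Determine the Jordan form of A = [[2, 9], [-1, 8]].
J = [[5, 1], [0, 5]]

The characteristic polynomial is det(xI - A) = (x - 5)^2, so the eigenvalues are 5 (algebraic multiplicity 2).

For λ = 5: rank(A - 5I) = 1, rank((A - 5I)^2) = 0. The eigenspace has dimension 2 - 1 = 1, so there is 1 Jordan block; the rank sequence gives block sizes [2].

Assembling the blocks gives the Jordan form J above.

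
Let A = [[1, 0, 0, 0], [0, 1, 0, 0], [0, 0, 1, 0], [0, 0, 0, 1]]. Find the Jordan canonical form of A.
The characteristic polynomial is det(xI - A) = (x - 1)^4, so the eigenvalues are 1 (algebraic multiplicity 4).

For λ = 1: rank(A - I) = 0. The eigenspace has dimension 4 - 0 = 4, so there are 4 Jordan blocks; the rank sequence gives block sizes [1, 1, 1, 1].

Assembling the blocks gives the Jordan form J above.

J = [[1, 0, 0, 0], [0, 1, 0, 0], [0, 0, 1, 0], [0, 0, 0, 1]]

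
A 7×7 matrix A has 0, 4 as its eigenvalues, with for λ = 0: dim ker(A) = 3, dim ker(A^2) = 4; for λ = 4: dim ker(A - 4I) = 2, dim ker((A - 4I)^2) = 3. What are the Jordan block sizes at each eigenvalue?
λ = 0: successive nullity increments [3, 1] count blocks of size ≥ k; block sizes are [2, 1, 1].
λ = 4: successive nullity increments [2, 1] count blocks of size ≥ k; block sizes are [2, 1].

Jordan blocks: (0, 2), (0, 1), (0, 1), (4, 2), (4, 1)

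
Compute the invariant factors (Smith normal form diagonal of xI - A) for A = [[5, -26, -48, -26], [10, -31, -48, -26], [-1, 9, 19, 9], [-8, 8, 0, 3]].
x + 5, (x - 3)^2(x + 5)

The Jordan structure of A has elementary divisors (x + 5), (x + 5), (x - 3)^2. Arranging the block sizes at each eigenvalue in decreasing order and taking row products gives the invariant factors.

Invariant factors (smallest first, each dividing the next): x + 5, (x - 3)^2(x + 5).

Check: the last factor (x - 3)^2(x + 5) is the minimal polynomial, and the product (x - 3)^2(x + 5)^2 is the characteristic polynomial.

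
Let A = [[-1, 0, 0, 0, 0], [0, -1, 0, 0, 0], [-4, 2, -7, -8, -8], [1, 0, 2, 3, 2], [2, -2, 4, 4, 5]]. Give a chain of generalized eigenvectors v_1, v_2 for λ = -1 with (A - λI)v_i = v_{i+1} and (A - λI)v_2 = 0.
v_1 = [[1, 1, 3, -1, -1]]^T, v_2 = [[0, 0, -4, 1, 2]]^T

We seek v_1 ∈ ker((A + I)^2) \ ker(A + I), then set v_{i+1} = (A + I) v_i.

One such chain is v_1 = [[1, 1, 3, -1, -1]]^T, v_2 = [[0, 0, -4, 1, 2]]^T. Check: (A + I) v_2 = [[0, 0, 0, 0, 0]]^T = 0.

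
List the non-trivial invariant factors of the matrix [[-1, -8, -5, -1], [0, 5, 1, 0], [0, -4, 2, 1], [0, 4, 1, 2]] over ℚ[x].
(x - 3)^3(x + 1)

The Jordan structure of A has elementary divisors (x + 1), (x - 3)^3. Arranging the block sizes at each eigenvalue in decreasing order and taking row products gives the invariant factors.

Invariant factors (smallest first, each dividing the next): (x - 3)^3(x + 1).

Check: the last factor (x - 3)^3(x + 1) is the minimal polynomial, and the product (x - 3)^3(x + 1) is the characteristic polynomial.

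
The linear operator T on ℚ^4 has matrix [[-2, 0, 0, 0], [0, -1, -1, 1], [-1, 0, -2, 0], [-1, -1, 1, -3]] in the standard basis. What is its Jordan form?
The characteristic polynomial is det(xI - A) = (x + 2)^4, so the eigenvalues are -2 (algebraic multiplicity 4).

For λ = -2: rank(A + 2I) = 2, rank((A + 2I)^2) = 0. The eigenspace has dimension 4 - 2 = 2, so there are 2 Jordan blocks; the rank sequence gives block sizes [2, 2].

Assembling the blocks gives the Jordan form J above.

J = [[-2, 1, 0, 0], [0, -2, 0, 0], [0, 0, -2, 1], [0, 0, 0, -2]]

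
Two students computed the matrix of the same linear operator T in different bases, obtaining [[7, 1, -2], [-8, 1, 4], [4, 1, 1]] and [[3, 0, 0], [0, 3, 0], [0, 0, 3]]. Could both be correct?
Both have characteristic polynomial (x - 3)^3, but the minimal polynomial of A is (x - 3)^2 while the minimal polynomial of B is x - 3. The minimal polynomial is a similarity invariant, so A and B are not similar.

No.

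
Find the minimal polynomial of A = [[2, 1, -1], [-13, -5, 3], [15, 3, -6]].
m_A(x) = (x + 3)^3

The characteristic polynomial factors as (x + 3)^3. The minimal polynomial is ∏(x - λ)^{k_λ} where k_λ is the size of the largest Jordan block at λ.

For λ = -3: rank(A + 3I) = 2, and the largest Jordan block has size 3 (the smallest k with rank((A + 3I)^k) = rank((A + 3I)^(k+1))).

So m_A(x) = (x + 3)^3.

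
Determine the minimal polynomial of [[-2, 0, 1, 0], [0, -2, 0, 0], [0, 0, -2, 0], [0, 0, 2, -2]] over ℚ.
The characteristic polynomial factors as (x + 2)^4. The minimal polynomial is ∏(x - λ)^{k_λ} where k_λ is the size of the largest Jordan block at λ.

For λ = -2: rank(A + 2I) = 1, and the largest Jordan block has size 2 (the smallest k with rank((A + 2I)^k) = rank((A + 2I)^(k+1))).

So m_A(x) = (x + 2)^2.

m_A(x) = (x + 2)^2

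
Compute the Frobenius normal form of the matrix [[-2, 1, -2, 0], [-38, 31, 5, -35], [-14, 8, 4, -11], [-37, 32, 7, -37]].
R = [[0, 0, 0, -27], [1, 0, 0, 0], [0, 1, 0, 0], [0, 0, 1, -4]]

The invariant factors of A (the non-unit diagonal entries of the Smith normal form of xI - A over ℚ[x]) are (x + 3)^2(x^2 - 2x + 3), each dividing the next. The characteristic polynomial is their product, (x + 3)^2(x^2 - 2x + 3).

The rational canonical form is the block-diagonal matrix of companion matrices C(f_i):
R = [[0, 0, 0, -27], [1, 0, 0, 0], [0, 1, 0, 0], [0, 0, 1, -4]].

Note the characteristic polynomial does not split into linear factors over ℚ, so A has no Jordan form over ℚ; the rational canonical form exists over any field.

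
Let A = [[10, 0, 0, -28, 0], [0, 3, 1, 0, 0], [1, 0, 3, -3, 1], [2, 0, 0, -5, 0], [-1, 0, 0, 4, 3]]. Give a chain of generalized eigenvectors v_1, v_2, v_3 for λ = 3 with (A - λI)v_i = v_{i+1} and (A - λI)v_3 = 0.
v_1 = [[4, 1, 0, 1, 0]]^T, v_2 = [[0, 0, 1, 0, 0]]^T, v_3 = [[0, 1, 0, 0, 0]]^T

We seek v_1 ∈ ker((A - 3I)^3) \ ker((A - 3I)^2), then set v_{i+1} = (A - 3I) v_i.

One such chain is v_1 = [[4, 1, 0, 1, 0]]^T, v_2 = [[0, 0, 1, 0, 0]]^T, v_3 = [[0, 1, 0, 0, 0]]^T. Check: (A - 3I) v_3 = [[0, 0, 0, 0, 0]]^T = 0.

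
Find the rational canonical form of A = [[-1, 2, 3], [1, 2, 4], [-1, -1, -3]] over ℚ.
The invariant factors of A (the non-unit diagonal entries of the Smith normal form of xI - A over ℚ[x]) are (x - 1)(x^2 + 3x + 3), each dividing the next. The characteristic polynomial is their product, (x - 1)(x^2 + 3x + 3).

The rational canonical form is the block-diagonal matrix of companion matrices C(f_i):
R = [[0, 0, 3], [1, 0, 0], [0, 1, -2]].

Note the characteristic polynomial does not split into linear factors over ℚ, so A has no Jordan form over ℚ; the rational canonical form exists over any field.

R = [[0, 0, 3], [1, 0, 0], [0, 1, -2]]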